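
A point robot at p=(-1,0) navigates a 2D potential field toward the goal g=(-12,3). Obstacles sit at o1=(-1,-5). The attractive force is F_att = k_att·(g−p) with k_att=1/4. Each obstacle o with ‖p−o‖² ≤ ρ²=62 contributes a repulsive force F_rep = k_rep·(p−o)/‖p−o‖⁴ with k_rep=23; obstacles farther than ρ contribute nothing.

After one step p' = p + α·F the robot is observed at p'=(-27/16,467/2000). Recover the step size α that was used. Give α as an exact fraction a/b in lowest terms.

F_att = 1/4·(g−p) = 1/4·(-11,3) = (-2.7500,0.7500)
o1: d²=25 ≤ ρ²=62; F_rep = 23·(0,5)/25² = (0.0000,0.1840)
F = F_att + ΣF_rep = (-2.7500,0.9340)
Δp = p'−p = (-0.6875,0.2335); α = Δx/Fx = (-11/16) / (-11/4) = 1/4
check: Δy/Fy = (467/2000) / (467/500) = 1/4 ✓

α = 1/4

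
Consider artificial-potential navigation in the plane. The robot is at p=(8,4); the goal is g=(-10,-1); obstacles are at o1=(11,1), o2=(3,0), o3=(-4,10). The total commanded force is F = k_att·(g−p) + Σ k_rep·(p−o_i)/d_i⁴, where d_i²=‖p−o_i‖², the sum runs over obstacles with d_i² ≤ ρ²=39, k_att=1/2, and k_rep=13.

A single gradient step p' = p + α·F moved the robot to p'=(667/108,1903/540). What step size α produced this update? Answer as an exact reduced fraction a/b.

F_att = 1/2·(g−p) = 1/2·(-18,-5) = (-9.0000,-2.5000)
o1: d²=18 ≤ ρ²=39; F_rep = 13·(-3,3)/18² = (-0.1204,0.1204)
o2: d²=41 > ρ²=39 → inactive
o3: d²=180 > ρ²=39 → inactive
F = F_att + ΣF_rep = (-9.1204,-2.3796)
Δp = p'−p = (-1.8241,-0.4759); α = Δx/Fx = (-197/108) / (-985/108) = 1/5
check: Δy/Fy = (-257/540) / (-257/108) = 1/5 ✓

α = 1/5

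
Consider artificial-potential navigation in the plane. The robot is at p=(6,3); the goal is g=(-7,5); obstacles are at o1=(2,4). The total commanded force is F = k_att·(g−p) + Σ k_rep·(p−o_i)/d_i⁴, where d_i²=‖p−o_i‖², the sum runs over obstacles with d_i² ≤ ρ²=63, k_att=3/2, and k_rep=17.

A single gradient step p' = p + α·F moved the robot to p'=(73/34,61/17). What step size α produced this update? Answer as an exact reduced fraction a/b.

α = 1/5

F_att = 3/2·(g−p) = 3/2·(-13,2) = (-19.5000,3.0000)
o1: d²=17 ≤ ρ²=63; F_rep = 17·(4,-1)/17² = (0.2353,-0.0588)
F = F_att + ΣF_rep = (-19.2647,2.9412)
Δp = p'−p = (-3.8529,0.5882); α = Δx/Fx = (-131/34) / (-655/34) = 1/5
check: Δy/Fy = (10/17) / (50/17) = 1/5 ✓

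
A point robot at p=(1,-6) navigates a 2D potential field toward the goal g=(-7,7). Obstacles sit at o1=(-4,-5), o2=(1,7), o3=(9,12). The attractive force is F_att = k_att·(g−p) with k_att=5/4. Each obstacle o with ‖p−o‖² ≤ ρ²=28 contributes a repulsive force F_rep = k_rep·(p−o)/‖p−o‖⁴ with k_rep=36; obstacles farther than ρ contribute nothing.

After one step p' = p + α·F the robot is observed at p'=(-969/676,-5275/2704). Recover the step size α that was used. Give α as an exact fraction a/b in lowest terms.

α = 1/4

F_att = 5/4·(g−p) = 5/4·(-8,13) = (-10.0000,16.2500)
o1: d²=26 ≤ ρ²=28; F_rep = 36·(5,-1)/26² = (0.2663,-0.0533)
o2: d²=169 > ρ²=28 → inactive
o3: d²=388 > ρ²=28 → inactive
F = F_att + ΣF_rep = (-9.7337,16.1967)
Δp = p'−p = (-2.4334,4.0492); α = Δx/Fx = (-1645/676) / (-1645/169) = 1/4
check: Δy/Fy = (10949/2704) / (10949/676) = 1/4 ✓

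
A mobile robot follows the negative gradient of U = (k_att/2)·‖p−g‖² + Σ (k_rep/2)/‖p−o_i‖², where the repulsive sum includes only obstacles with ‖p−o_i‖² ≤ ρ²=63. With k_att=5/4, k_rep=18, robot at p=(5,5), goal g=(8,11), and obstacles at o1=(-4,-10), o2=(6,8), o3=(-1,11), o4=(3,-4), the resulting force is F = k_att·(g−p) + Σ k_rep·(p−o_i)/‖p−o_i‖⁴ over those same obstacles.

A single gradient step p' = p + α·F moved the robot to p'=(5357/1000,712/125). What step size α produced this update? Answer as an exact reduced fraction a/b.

α = 1/10

F_att = 5/4·(g−p) = 5/4·(3,6) = (3.7500,7.5000)
o1: d²=306 > ρ²=63 → inactive
o2: d²=10 ≤ ρ²=63; F_rep = 18·(-1,-3)/10² = (-0.1800,-0.5400)
o3: d²=72 > ρ²=63 → inactive
o4: d²=85 > ρ²=63 → inactive
F = F_att + ΣF_rep = (3.5700,6.9600)
Δp = p'−p = (0.3570,0.6960); α = Δx/Fx = (357/1000) / (357/100) = 1/10
check: Δy/Fy = (87/125) / (174/25) = 1/10 ✓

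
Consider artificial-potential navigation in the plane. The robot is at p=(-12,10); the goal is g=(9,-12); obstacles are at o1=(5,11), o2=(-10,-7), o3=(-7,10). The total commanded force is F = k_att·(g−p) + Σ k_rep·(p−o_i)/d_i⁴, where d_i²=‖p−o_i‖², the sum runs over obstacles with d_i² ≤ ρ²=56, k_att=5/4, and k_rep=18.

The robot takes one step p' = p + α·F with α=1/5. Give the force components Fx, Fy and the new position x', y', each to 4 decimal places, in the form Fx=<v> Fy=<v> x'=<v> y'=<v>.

F_att = 5/4·(g−p) = 5/4·(21,-22) = (26.2500,-27.5000)
o1: d²=290 > ρ²=56 → inactive
o2: d²=293 > ρ²=56 → inactive
o3: d²=25 ≤ ρ²=56; F_rep = 18·(-5,0)/25² = (-0.1440,0.0000)
F = F_att + ΣF_rep = (26.1060,-27.5000)
p' = p + 1/5·F = (-6.7788,4.5000)

Fx=26.1060 Fy=-27.5000 x'=-6.7788 y'=4.5000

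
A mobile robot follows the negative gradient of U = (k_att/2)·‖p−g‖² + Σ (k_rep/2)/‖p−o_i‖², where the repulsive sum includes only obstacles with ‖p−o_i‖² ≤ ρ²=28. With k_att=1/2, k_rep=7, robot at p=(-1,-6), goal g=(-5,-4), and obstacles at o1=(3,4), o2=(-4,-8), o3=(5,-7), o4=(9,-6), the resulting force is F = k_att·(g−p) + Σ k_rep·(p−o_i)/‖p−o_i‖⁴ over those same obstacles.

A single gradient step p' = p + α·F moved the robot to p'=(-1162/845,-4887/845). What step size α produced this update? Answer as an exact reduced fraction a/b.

α = 1/5

F_att = 1/2·(g−p) = 1/2·(-4,2) = (-2.0000,1.0000)
o1: d²=116 > ρ²=28 → inactive
o2: d²=13 ≤ ρ²=28; F_rep = 7·(3,2)/13² = (0.1243,0.0828)
o3: d²=37 > ρ²=28 → inactive
o4: d²=100 > ρ²=28 → inactive
F = F_att + ΣF_rep = (-1.8757,1.0828)
Δp = p'−p = (-0.3751,0.2166); α = Δx/Fx = (-317/845) / (-317/169) = 1/5
check: Δy/Fy = (183/845) / (183/169) = 1/5 ✓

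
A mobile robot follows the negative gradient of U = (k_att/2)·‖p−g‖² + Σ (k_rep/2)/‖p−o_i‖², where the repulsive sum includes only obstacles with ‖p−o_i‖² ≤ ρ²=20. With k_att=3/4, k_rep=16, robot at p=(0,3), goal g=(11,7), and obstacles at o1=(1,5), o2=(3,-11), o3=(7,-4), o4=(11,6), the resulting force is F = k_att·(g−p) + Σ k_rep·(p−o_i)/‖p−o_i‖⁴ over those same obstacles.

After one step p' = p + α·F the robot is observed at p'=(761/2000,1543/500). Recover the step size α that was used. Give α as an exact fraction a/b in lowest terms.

F_att = 3/4·(g−p) = 3/4·(11,4) = (8.2500,3.0000)
o1: d²=5 ≤ ρ²=20; F_rep = 16·(-1,-2)/5² = (-0.6400,-1.2800)
o2: d²=205 > ρ²=20 → inactive
o3: d²=98 > ρ²=20 → inactive
o4: d²=130 > ρ²=20 → inactive
F = F_att + ΣF_rep = (7.6100,1.7200)
Δp = p'−p = (0.3805,0.0860); α = Δx/Fx = (761/2000) / (761/100) = 1/20
check: Δy/Fy = (43/500) / (43/25) = 1/20 ✓

α = 1/20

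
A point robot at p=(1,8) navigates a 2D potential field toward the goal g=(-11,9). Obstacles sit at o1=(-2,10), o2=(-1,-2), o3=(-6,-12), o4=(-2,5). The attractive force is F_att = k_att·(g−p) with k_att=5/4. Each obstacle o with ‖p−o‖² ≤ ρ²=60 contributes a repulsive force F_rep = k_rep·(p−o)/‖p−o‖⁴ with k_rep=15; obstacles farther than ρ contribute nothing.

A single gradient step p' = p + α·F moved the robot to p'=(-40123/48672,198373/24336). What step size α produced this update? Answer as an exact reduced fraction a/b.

α = 1/8

F_att = 5/4·(g−p) = 5/4·(-12,1) = (-15.0000,1.2500)
o1: d²=13 ≤ ρ²=60; F_rep = 15·(3,-2)/13² = (0.2663,-0.1775)
o2: d²=104 > ρ²=60 → inactive
o3: d²=449 > ρ²=60 → inactive
o4: d²=18 ≤ ρ²=60; F_rep = 15·(3,3)/18² = (0.1389,0.1389)
F = F_att + ΣF_rep = (-14.5948,1.2114)
Δp = p'−p = (-1.8244,0.1514); α = Δx/Fx = (-88795/48672) / (-88795/6084) = 1/8
check: Δy/Fy = (3685/24336) / (3685/3042) = 1/8 ✓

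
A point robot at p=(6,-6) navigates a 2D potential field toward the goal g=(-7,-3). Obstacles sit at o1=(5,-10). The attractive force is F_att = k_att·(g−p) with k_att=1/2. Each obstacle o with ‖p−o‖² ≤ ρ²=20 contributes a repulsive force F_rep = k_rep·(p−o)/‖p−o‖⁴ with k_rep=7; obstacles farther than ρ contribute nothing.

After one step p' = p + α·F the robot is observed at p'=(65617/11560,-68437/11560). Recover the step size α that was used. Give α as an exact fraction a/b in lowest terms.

α = 1/20

F_att = 1/2·(g−p) = 1/2·(-13,3) = (-6.5000,1.5000)
o1: d²=17 ≤ ρ²=20; F_rep = 7·(1,4)/17² = (0.0242,0.0969)
F = F_att + ΣF_rep = (-6.4758,1.5969)
Δp = p'−p = (-0.3238,0.0798); α = Δx/Fx = (-3743/11560) / (-3743/578) = 1/20
check: Δy/Fy = (923/11560) / (923/578) = 1/20 ✓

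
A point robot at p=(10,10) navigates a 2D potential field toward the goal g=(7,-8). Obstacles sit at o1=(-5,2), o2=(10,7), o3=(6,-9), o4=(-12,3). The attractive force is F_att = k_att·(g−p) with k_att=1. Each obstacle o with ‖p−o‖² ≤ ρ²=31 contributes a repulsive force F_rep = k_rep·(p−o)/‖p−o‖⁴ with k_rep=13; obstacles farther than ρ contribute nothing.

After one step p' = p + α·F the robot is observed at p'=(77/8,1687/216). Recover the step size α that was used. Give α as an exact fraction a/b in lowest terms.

F_att = 1·(g−p) = 1·(-3,-18) = (-3.0000,-18.0000)
o1: d²=289 > ρ²=31 → inactive
o2: d²=9 ≤ ρ²=31; F_rep = 13·(0,3)/9² = (0.0000,0.4815)
o3: d²=377 > ρ²=31 → inactive
o4: d²=533 > ρ²=31 → inactive
F = F_att + ΣF_rep = (-3.0000,-17.5185)
Δp = p'−p = (-0.3750,-2.1898); α = Δx/Fx = (-3/8) / (-3) = 1/8
check: Δy/Fy = (-473/216) / (-473/27) = 1/8 ✓

α = 1/8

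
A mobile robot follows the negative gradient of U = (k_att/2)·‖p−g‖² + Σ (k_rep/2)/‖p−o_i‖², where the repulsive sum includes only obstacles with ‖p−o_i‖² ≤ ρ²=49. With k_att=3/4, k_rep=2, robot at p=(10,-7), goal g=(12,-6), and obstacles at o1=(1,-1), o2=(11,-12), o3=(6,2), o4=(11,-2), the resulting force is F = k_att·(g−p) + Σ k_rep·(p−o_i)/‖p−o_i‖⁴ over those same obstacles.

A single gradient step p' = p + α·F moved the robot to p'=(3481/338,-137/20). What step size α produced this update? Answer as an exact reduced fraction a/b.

α = 1/5

F_att = 3/4·(g−p) = 3/4·(2,1) = (1.5000,0.7500)
o1: d²=117 > ρ²=49 → inactive
o2: d²=26 ≤ ρ²=49; F_rep = 2·(-1,5)/26² = (-0.0030,0.0148)
o3: d²=97 > ρ²=49 → inactive
o4: d²=26 ≤ ρ²=49; F_rep = 2·(-1,-5)/26² = (-0.0030,-0.0148)
F = F_att + ΣF_rep = (1.4941,0.7500)
Δp = p'−p = (0.2988,0.1500); α = Δx/Fx = (101/338) / (505/338) = 1/5
check: Δy/Fy = (3/20) / (3/4) = 1/5 ✓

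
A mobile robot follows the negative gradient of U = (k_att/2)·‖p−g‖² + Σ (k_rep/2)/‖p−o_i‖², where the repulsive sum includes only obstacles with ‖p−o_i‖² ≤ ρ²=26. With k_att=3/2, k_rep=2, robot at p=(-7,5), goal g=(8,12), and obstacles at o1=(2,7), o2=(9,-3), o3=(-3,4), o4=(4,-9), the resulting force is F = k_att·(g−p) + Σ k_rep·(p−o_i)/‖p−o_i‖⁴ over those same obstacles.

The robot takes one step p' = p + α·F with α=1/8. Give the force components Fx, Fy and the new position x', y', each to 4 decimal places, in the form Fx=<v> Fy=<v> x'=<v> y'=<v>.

F_att = 3/2·(g−p) = 3/2·(15,7) = (22.5000,10.5000)
o1: d²=85 > ρ²=26 → inactive
o2: d²=320 > ρ²=26 → inactive
o3: d²=17 ≤ ρ²=26; F_rep = 2·(-4,1)/17² = (-0.0277,0.0069)
o4: d²=317 > ρ²=26 → inactive
F = F_att + ΣF_rep = (22.4723,10.5069)
p' = p + 1/8·F = (-4.1910,6.3134)

Fx=22.4723 Fy=10.5069 x'=-4.1910 y'=6.3134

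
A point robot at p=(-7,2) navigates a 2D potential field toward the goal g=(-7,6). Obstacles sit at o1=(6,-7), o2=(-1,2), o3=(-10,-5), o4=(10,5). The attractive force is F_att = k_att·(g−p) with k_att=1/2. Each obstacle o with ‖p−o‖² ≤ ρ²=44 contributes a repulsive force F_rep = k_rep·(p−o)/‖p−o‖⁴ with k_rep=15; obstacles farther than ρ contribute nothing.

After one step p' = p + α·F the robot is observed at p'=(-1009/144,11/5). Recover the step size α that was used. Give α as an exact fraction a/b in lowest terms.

F_att = 1/2·(g−p) = 1/2·(0,4) = (0.0000,2.0000)
o1: d²=250 > ρ²=44 → inactive
o2: d²=36 ≤ ρ²=44; F_rep = 15·(-6,0)/36² = (-0.0694,0.0000)
o3: d²=58 > ρ²=44 → inactive
o4: d²=298 > ρ²=44 → inactive
F = F_att + ΣF_rep = (-0.0694,2.0000)
Δp = p'−p = (-0.0069,0.2000); α = Δx/Fx = (-1/144) / (-5/72) = 1/10
check: Δy/Fy = (1/5) / (2) = 1/10 ✓

α = 1/10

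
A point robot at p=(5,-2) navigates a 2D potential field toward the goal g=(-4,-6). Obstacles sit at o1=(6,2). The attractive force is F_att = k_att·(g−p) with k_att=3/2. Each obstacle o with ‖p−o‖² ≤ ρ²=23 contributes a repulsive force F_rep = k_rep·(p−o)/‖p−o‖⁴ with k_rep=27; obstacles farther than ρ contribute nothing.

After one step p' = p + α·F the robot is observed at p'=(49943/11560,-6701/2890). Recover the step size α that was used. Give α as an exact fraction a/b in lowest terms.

F_att = 3/2·(g−p) = 3/2·(-9,-4) = (-13.5000,-6.0000)
o1: d²=17 ≤ ρ²=23; F_rep = 27·(-1,-4)/17² = (-0.0934,-0.3737)
F = F_att + ΣF_rep = (-13.5934,-6.3737)
Δp = p'−p = (-0.6797,-0.3187); α = Δx/Fx = (-7857/11560) / (-7857/578) = 1/20
check: Δy/Fy = (-921/2890) / (-1842/289) = 1/20 ✓

α = 1/20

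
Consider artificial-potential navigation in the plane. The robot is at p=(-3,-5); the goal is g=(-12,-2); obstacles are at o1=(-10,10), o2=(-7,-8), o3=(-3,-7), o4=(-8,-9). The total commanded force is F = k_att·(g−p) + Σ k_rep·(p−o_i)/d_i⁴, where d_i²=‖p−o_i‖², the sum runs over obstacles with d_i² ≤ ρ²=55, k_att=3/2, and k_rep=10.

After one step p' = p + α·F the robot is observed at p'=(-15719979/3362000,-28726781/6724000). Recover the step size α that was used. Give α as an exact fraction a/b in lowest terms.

α = 1/8

F_att = 3/2·(g−p) = 3/2·(-9,3) = (-13.5000,4.5000)
o1: d²=274 > ρ²=55 → inactive
o2: d²=25 ≤ ρ²=55; F_rep = 10·(4,3)/25² = (0.0640,0.0480)
o3: d²=4 ≤ ρ²=55; F_rep = 10·(0,2)/4² = (0.0000,1.2500)
o4: d²=41 ≤ ρ²=55; F_rep = 10·(5,4)/41² = (0.0297,0.0238)
F = F_att + ΣF_rep = (-13.4063,5.8218)
Δp = p'−p = (-1.6758,0.7277); α = Δx/Fx = (-5633979/3362000) / (-5633979/420250) = 1/8
check: Δy/Fy = (4893219/6724000) / (4893219/840500) = 1/8 ✓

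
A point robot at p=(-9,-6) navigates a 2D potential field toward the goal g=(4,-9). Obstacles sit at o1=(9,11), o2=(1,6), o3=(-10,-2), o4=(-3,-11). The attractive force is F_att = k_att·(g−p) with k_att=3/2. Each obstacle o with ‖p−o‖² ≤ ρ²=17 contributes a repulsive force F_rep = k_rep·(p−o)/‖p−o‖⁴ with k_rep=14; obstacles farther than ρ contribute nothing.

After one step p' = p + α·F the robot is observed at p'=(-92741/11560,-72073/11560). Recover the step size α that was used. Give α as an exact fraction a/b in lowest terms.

α = 1/20

F_att = 3/2·(g−p) = 3/2·(13,-3) = (19.5000,-4.5000)
o1: d²=613 > ρ²=17 → inactive
o2: d²=244 > ρ²=17 → inactive
o3: d²=17 ≤ ρ²=17; F_rep = 14·(1,-4)/17² = (0.0484,-0.1938)
o4: d²=61 > ρ²=17 → inactive
F = F_att + ΣF_rep = (19.5484,-4.6938)
Δp = p'−p = (0.9774,-0.2347); α = Δx/Fx = (11299/11560) / (11299/578) = 1/20
check: Δy/Fy = (-2713/11560) / (-2713/578) = 1/20 ✓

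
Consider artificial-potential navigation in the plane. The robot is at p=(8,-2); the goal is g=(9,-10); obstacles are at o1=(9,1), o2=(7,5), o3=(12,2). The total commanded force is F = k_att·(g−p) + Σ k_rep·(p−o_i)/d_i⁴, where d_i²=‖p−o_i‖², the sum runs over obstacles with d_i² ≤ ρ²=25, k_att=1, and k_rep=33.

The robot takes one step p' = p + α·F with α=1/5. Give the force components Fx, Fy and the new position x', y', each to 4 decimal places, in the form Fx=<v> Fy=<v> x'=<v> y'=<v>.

F_att = 1·(g−p) = 1·(1,-8) = (1.0000,-8.0000)
o1: d²=10 ≤ ρ²=25; F_rep = 33·(-1,-3)/10² = (-0.3300,-0.9900)
o2: d²=50 > ρ²=25 → inactive
o3: d²=32 > ρ²=25 → inactive
F = F_att + ΣF_rep = (0.6700,-8.9900)
p' = p + 1/5·F = (8.1340,-3.7980)

Fx=0.6700 Fy=-8.9900 x'=8.1340 y'=-3.7980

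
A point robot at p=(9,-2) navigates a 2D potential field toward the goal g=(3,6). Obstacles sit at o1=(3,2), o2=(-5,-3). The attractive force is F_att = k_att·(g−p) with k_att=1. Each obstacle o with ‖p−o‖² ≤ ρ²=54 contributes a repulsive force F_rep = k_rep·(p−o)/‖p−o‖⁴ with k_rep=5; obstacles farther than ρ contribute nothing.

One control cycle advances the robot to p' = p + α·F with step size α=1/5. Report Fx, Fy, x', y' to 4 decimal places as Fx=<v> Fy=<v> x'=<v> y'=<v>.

Fx=-5.9889 Fy=7.9926 x'=7.8022 y'=-0.4015

F_att = 1·(g−p) = 1·(-6,8) = (-6.0000,8.0000)
o1: d²=52 ≤ ρ²=54; F_rep = 5·(6,-4)/52² = (0.0111,-0.0074)
o2: d²=197 > ρ²=54 → inactive
F = F_att + ΣF_rep = (-5.9889,7.9926)
p' = p + 1/5·F = (7.8022,-0.4015)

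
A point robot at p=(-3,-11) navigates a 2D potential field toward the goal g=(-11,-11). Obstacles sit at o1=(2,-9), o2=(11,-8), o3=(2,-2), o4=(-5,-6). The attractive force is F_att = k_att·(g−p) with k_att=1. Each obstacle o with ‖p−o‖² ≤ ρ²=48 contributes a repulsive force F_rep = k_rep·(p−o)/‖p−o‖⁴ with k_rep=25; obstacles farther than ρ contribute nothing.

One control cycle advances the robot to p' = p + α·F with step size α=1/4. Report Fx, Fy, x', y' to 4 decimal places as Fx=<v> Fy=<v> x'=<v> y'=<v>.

F_att = 1·(g−p) = 1·(-8,0) = (-8.0000,0.0000)
o1: d²=29 ≤ ρ²=48; F_rep = 25·(-5,-2)/29² = (-0.1486,-0.0595)
o2: d²=205 > ρ²=48 → inactive
o3: d²=106 > ρ²=48 → inactive
o4: d²=29 ≤ ρ²=48; F_rep = 25·(2,-5)/29² = (0.0595,-0.1486)
F = F_att + ΣF_rep = (-8.0892,-0.2081)
p' = p + 1/4·F = (-5.0223,-11.0520)

Fx=-8.0892 Fy=-0.2081 x'=-5.0223 y'=-11.0520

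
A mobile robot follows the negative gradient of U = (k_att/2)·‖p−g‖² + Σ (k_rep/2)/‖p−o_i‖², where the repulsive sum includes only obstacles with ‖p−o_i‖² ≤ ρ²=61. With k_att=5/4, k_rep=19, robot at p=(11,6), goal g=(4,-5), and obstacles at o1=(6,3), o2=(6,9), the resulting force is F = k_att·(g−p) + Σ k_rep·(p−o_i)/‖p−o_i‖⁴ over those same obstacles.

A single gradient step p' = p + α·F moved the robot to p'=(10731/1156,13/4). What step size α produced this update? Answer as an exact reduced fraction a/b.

α = 1/5

F_att = 5/4·(g−p) = 5/4·(-7,-11) = (-8.7500,-13.7500)
o1: d²=34 ≤ ρ²=61; F_rep = 19·(5,3)/34² = (0.0822,0.0493)
o2: d²=34 ≤ ρ²=61; F_rep = 19·(5,-3)/34² = (0.0822,-0.0493)
F = F_att + ΣF_rep = (-8.5856,-13.7500)
Δp = p'−p = (-1.7171,-2.7500); α = Δx/Fx = (-1985/1156) / (-9925/1156) = 1/5
check: Δy/Fy = (-11/4) / (-55/4) = 1/5 ✓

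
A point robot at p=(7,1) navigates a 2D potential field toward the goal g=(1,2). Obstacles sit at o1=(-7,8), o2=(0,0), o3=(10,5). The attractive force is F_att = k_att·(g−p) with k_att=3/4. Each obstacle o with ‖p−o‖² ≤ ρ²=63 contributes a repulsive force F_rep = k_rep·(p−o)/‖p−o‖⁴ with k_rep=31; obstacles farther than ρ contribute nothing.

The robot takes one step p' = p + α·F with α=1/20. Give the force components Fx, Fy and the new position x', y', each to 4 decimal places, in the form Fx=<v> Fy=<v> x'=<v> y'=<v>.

Fx=-4.5620 Fy=0.5640 x'=6.7719 y'=1.0282

F_att = 3/4·(g−p) = 3/4·(-6,1) = (-4.5000,0.7500)
o1: d²=245 > ρ²=63 → inactive
o2: d²=50 ≤ ρ²=63; F_rep = 31·(7,1)/50² = (0.0868,0.0124)
o3: d²=25 ≤ ρ²=63; F_rep = 31·(-3,-4)/25² = (-0.1488,-0.1984)
F = F_att + ΣF_rep = (-4.5620,0.5640)
p' = p + 1/20·F = (6.7719,1.0282)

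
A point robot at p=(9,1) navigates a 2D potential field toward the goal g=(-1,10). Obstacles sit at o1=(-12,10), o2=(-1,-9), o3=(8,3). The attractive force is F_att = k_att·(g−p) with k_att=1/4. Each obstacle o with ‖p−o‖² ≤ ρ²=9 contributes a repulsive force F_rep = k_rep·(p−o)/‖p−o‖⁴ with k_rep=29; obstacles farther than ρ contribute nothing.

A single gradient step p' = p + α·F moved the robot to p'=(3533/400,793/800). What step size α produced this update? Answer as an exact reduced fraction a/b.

α = 1/8

F_att = 1/4·(g−p) = 1/4·(-10,9) = (-2.5000,2.2500)
o1: d²=522 > ρ²=9 → inactive
o2: d²=200 > ρ²=9 → inactive
o3: d²=5 ≤ ρ²=9; F_rep = 29·(1,-2)/5² = (1.1600,-2.3200)
F = F_att + ΣF_rep = (-1.3400,-0.0700)
Δp = p'−p = (-0.1675,-0.0088); α = Δx/Fx = (-67/400) / (-67/50) = 1/8
check: Δy/Fy = (-7/800) / (-7/100) = 1/8 ✓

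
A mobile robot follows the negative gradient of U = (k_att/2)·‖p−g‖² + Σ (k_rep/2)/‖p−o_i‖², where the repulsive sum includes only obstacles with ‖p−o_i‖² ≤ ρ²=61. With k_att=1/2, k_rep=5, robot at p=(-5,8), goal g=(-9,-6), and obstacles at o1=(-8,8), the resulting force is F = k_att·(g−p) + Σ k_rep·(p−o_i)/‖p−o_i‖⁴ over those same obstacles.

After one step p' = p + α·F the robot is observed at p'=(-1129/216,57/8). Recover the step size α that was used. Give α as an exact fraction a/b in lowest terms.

F_att = 1/2·(g−p) = 1/2·(-4,-14) = (-2.0000,-7.0000)
o1: d²=9 ≤ ρ²=61; F_rep = 5·(3,0)/9² = (0.1852,0.0000)
F = F_att + ΣF_rep = (-1.8148,-7.0000)
Δp = p'−p = (-0.2269,-0.8750); α = Δx/Fx = (-49/216) / (-49/27) = 1/8
check: Δy/Fy = (-7/8) / (-7) = 1/8 ✓

α = 1/8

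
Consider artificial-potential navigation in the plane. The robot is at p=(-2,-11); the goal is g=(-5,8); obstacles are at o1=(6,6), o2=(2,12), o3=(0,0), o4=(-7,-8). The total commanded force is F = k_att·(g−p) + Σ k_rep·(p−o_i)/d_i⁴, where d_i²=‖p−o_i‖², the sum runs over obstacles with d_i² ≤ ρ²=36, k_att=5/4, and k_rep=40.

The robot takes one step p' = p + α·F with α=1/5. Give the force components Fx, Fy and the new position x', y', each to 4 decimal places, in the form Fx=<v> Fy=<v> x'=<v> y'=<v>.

F_att = 5/4·(g−p) = 5/4·(-3,19) = (-3.7500,23.7500)
o1: d²=353 > ρ²=36 → inactive
o2: d²=545 > ρ²=36 → inactive
o3: d²=125 > ρ²=36 → inactive
o4: d²=34 ≤ ρ²=36; F_rep = 40·(5,-3)/34² = (0.1730,-0.1038)
F = F_att + ΣF_rep = (-3.5770,23.6462)
p' = p + 1/5·F = (-2.7154,-6.2708)

Fx=-3.5770 Fy=23.6462 x'=-2.7154 y'=-6.2708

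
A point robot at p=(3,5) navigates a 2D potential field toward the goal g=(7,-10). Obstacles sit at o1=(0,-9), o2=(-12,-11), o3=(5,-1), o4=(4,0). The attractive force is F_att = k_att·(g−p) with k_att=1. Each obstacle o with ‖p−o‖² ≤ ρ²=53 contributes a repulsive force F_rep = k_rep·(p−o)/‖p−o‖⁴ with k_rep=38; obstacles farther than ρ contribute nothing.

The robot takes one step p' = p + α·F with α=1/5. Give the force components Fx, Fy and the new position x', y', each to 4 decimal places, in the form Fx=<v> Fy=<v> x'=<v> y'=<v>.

Fx=3.8963 Fy=-14.5764 x'=3.7793 y'=2.0847

F_att = 1·(g−p) = 1·(4,-15) = (4.0000,-15.0000)
o1: d²=205 > ρ²=53 → inactive
o2: d²=481 > ρ²=53 → inactive
o3: d²=40 ≤ ρ²=53; F_rep = 38·(-2,6)/40² = (-0.0475,0.1425)
o4: d²=26 ≤ ρ²=53; F_rep = 38·(-1,5)/26² = (-0.0562,0.2811)
F = F_att + ΣF_rep = (3.8963,-14.5764)
p' = p + 1/5·F = (3.7793,2.0847)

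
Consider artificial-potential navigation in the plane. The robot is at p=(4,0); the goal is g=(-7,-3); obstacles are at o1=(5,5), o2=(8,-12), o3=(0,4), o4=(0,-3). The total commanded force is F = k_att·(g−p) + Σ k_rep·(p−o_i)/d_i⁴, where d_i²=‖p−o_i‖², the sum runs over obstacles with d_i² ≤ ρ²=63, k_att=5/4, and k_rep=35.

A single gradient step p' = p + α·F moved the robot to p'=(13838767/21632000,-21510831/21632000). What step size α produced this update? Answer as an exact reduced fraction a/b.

F_att = 5/4·(g−p) = 5/4·(-11,-3) = (-13.7500,-3.7500)
o1: d²=26 ≤ ρ²=63; F_rep = 35·(-1,-5)/26² = (-0.0518,-0.2589)
o2: d²=160 > ρ²=63 → inactive
o3: d²=32 ≤ ρ²=63; F_rep = 35·(4,-4)/32² = (0.1367,-0.1367)
o4: d²=25 ≤ ρ²=63; F_rep = 35·(4,3)/25² = (0.2240,0.1680)
F = F_att + ΣF_rep = (-13.4411,-3.9776)
Δp = p'−p = (-3.3603,-0.9944); α = Δx/Fx = (-72689233/21632000) / (-72689233/5408000) = 1/4
check: Δy/Fy = (-21510831/21632000) / (-21510831/5408000) = 1/4 ✓

α = 1/4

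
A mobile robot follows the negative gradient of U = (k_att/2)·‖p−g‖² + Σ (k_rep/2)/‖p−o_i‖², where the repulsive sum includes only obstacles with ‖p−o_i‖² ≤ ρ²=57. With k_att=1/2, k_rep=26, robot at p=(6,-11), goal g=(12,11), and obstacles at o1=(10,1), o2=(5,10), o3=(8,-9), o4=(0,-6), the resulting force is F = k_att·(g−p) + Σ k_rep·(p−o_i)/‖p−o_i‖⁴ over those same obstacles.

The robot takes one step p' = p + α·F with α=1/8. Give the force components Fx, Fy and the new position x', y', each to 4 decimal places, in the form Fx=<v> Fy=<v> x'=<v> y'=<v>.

Fx=2.1875 Fy=10.1875 x'=6.2734 y'=-9.7266

F_att = 1/2·(g−p) = 1/2·(6,22) = (3.0000,11.0000)
o1: d²=160 > ρ²=57 → inactive
o2: d²=442 > ρ²=57 → inactive
o3: d²=8 ≤ ρ²=57; F_rep = 26·(-2,-2)/8² = (-0.8125,-0.8125)
o4: d²=61 > ρ²=57 → inactive
F = F_att + ΣF_rep = (2.1875,10.1875)
p' = p + 1/8·F = (6.2734,-9.7266)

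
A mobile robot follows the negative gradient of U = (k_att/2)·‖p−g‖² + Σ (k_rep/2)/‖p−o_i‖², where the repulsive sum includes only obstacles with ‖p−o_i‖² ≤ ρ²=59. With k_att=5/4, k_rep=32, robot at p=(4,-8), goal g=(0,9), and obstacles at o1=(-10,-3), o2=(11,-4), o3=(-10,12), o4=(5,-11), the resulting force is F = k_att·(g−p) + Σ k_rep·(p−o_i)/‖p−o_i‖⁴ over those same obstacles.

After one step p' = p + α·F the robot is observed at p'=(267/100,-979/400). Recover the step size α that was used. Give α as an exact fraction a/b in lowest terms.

F_att = 5/4·(g−p) = 5/4·(-4,17) = (-5.0000,21.2500)
o1: d²=221 > ρ²=59 → inactive
o2: d²=65 > ρ²=59 → inactive
o3: d²=596 > ρ²=59 → inactive
o4: d²=10 ≤ ρ²=59; F_rep = 32·(-1,3)/10² = (-0.3200,0.9600)
F = F_att + ΣF_rep = (-5.3200,22.2100)
Δp = p'−p = (-1.3300,5.5525); α = Δx/Fx = (-133/100) / (-133/25) = 1/4
check: Δy/Fy = (2221/400) / (2221/100) = 1/4 ✓

α = 1/4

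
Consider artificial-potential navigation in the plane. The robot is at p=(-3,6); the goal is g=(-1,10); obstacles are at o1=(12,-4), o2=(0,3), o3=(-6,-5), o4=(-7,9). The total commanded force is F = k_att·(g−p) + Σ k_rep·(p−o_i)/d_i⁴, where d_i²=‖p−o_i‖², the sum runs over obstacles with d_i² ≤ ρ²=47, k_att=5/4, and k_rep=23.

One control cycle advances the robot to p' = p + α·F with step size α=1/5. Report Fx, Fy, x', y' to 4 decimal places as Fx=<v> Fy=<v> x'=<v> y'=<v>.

Fx=2.4342 Fy=5.1026 x'=-2.5132 y'=7.0205

F_att = 5/4·(g−p) = 5/4·(2,4) = (2.5000,5.0000)
o1: d²=325 > ρ²=47 → inactive
o2: d²=18 ≤ ρ²=47; F_rep = 23·(-3,3)/18² = (-0.2130,0.2130)
o3: d²=130 > ρ²=47 → inactive
o4: d²=25 ≤ ρ²=47; F_rep = 23·(4,-3)/25² = (0.1472,-0.1104)
F = F_att + ΣF_rep = (2.4342,5.1026)
p' = p + 1/5·F = (-2.5132,7.0205)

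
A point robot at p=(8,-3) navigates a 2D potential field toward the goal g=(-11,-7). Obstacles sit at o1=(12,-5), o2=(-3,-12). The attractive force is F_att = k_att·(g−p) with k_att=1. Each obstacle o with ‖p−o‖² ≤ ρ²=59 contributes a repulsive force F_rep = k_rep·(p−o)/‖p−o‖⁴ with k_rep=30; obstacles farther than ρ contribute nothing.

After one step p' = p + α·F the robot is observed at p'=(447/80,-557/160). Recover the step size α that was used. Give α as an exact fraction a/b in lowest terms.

F_att = 1·(g−p) = 1·(-19,-4) = (-19.0000,-4.0000)
o1: d²=20 ≤ ρ²=59; F_rep = 30·(-4,2)/20² = (-0.3000,0.1500)
o2: d²=202 > ρ²=59 → inactive
F = F_att + ΣF_rep = (-19.3000,-3.8500)
Δp = p'−p = (-2.4125,-0.4813); α = Δx/Fx = (-193/80) / (-193/10) = 1/8
check: Δy/Fy = (-77/160) / (-77/20) = 1/8 ✓

α = 1/8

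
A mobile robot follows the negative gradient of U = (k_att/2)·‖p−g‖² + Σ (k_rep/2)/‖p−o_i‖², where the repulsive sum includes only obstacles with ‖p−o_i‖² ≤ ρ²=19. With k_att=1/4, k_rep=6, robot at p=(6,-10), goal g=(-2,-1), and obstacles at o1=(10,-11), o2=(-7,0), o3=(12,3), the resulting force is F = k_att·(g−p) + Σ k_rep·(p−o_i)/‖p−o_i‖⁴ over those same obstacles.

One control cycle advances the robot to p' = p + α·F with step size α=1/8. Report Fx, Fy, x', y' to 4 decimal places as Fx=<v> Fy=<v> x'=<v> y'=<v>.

Fx=-2.0830 Fy=2.2708 x'=5.7396 y'=-9.7162

F_att = 1/4·(g−p) = 1/4·(-8,9) = (-2.0000,2.2500)
o1: d²=17 ≤ ρ²=19; F_rep = 6·(-4,1)/17² = (-0.0830,0.0208)
o2: d²=269 > ρ²=19 → inactive
o3: d²=205 > ρ²=19 → inactive
F = F_att + ΣF_rep = (-2.0830,2.2708)
p' = p + 1/8·F = (5.7396,-9.7162)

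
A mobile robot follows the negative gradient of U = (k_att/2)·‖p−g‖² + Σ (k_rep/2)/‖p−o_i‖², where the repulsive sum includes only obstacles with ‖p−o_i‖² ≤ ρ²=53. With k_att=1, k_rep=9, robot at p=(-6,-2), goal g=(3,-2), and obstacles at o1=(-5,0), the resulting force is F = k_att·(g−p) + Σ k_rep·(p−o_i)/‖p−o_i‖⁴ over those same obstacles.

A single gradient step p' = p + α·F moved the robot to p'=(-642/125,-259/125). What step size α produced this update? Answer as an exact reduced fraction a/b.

α = 1/10

F_att = 1·(g−p) = 1·(9,0) = (9.0000,0.0000)
o1: d²=5 ≤ ρ²=53; F_rep = 9·(-1,-2)/5² = (-0.3600,-0.7200)
F = F_att + ΣF_rep = (8.6400,-0.7200)
Δp = p'−p = (0.8640,-0.0720); α = Δx/Fx = (108/125) / (216/25) = 1/10
check: Δy/Fy = (-9/125) / (-18/25) = 1/10 ✓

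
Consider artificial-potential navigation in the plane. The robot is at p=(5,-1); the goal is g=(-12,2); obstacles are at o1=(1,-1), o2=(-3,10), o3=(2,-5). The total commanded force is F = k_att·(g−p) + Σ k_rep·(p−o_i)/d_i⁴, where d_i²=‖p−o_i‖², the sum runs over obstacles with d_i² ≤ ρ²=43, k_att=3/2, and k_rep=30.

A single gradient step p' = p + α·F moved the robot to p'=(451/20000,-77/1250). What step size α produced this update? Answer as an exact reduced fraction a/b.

α = 1/5

F_att = 3/2·(g−p) = 3/2·(-17,3) = (-25.5000,4.5000)
o1: d²=16 ≤ ρ²=43; F_rep = 30·(4,0)/16² = (0.4688,0.0000)
o2: d²=185 > ρ²=43 → inactive
o3: d²=25 ≤ ρ²=43; F_rep = 30·(3,4)/25² = (0.1440,0.1920)
F = F_att + ΣF_rep = (-24.8873,4.6920)
Δp = p'−p = (-4.9775,0.9384); α = Δx/Fx = (-99549/20000) / (-99549/4000) = 1/5
check: Δy/Fy = (1173/1250) / (1173/250) = 1/5 ✓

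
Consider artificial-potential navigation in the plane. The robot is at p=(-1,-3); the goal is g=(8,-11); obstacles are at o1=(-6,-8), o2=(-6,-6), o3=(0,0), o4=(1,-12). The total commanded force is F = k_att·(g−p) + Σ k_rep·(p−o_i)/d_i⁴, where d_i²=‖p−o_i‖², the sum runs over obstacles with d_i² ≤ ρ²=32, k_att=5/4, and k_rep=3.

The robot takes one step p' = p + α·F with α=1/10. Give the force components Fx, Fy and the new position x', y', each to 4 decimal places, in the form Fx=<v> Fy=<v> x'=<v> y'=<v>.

F_att = 5/4·(g−p) = 5/4·(9,-8) = (11.2500,-10.0000)
o1: d²=50 > ρ²=32 → inactive
o2: d²=34 > ρ²=32 → inactive
o3: d²=10 ≤ ρ²=32; F_rep = 3·(-1,-3)/10² = (-0.0300,-0.0900)
o4: d²=85 > ρ²=32 → inactive
F = F_att + ΣF_rep = (11.2200,-10.0900)
p' = p + 1/10·F = (0.1220,-4.0090)

Fx=11.2200 Fy=-10.0900 x'=0.1220 y'=-4.0090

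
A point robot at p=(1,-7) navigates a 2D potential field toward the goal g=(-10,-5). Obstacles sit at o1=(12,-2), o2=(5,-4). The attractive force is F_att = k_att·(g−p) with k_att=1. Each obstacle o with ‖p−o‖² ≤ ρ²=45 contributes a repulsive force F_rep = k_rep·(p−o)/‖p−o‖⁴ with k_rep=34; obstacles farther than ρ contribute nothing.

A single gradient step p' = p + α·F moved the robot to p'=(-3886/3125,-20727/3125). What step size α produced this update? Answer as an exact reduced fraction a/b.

α = 1/5

F_att = 1·(g−p) = 1·(-11,2) = (-11.0000,2.0000)
o1: d²=146 > ρ²=45 → inactive
o2: d²=25 ≤ ρ²=45; F_rep = 34·(-4,-3)/25² = (-0.2176,-0.1632)
F = F_att + ΣF_rep = (-11.2176,1.8368)
Δp = p'−p = (-2.2435,0.3674); α = Δx/Fx = (-7011/3125) / (-7011/625) = 1/5
check: Δy/Fy = (1148/3125) / (1148/625) = 1/5 ✓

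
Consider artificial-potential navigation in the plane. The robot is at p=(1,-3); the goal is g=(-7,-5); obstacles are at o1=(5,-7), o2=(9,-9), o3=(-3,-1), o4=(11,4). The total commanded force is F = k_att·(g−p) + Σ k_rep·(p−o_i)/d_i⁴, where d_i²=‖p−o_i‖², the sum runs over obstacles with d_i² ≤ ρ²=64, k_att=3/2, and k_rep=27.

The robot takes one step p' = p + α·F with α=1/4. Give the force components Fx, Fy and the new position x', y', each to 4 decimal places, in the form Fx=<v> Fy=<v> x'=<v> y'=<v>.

Fx=-11.8355 Fy=-3.0295 x'=-1.9589 y'=-3.7574

F_att = 3/2·(g−p) = 3/2·(-8,-2) = (-12.0000,-3.0000)
o1: d²=32 ≤ ρ²=64; F_rep = 27·(-4,4)/32² = (-0.1055,0.1055)
o2: d²=100 > ρ²=64 → inactive
o3: d²=20 ≤ ρ²=64; F_rep = 27·(4,-2)/20² = (0.2700,-0.1350)
o4: d²=149 > ρ²=64 → inactive
F = F_att + ΣF_rep = (-11.8355,-3.0295)
p' = p + 1/4·F = (-1.9589,-3.7574)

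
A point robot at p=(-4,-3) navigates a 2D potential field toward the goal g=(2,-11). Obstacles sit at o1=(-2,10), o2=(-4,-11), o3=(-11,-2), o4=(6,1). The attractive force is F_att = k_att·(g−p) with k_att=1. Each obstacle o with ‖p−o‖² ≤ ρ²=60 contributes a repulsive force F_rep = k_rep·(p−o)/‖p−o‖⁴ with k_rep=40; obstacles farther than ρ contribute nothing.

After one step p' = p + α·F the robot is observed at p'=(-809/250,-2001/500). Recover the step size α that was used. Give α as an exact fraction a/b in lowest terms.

F_att = 1·(g−p) = 1·(6,-8) = (6.0000,-8.0000)
o1: d²=173 > ρ²=60 → inactive
o2: d²=64 > ρ²=60 → inactive
o3: d²=50 ≤ ρ²=60; F_rep = 40·(7,-1)/50² = (0.1120,-0.0160)
o4: d²=116 > ρ²=60 → inactive
F = F_att + ΣF_rep = (6.1120,-8.0160)
Δp = p'−p = (0.7640,-1.0020); α = Δx/Fx = (191/250) / (764/125) = 1/8
check: Δy/Fy = (-501/500) / (-1002/125) = 1/8 ✓

α = 1/8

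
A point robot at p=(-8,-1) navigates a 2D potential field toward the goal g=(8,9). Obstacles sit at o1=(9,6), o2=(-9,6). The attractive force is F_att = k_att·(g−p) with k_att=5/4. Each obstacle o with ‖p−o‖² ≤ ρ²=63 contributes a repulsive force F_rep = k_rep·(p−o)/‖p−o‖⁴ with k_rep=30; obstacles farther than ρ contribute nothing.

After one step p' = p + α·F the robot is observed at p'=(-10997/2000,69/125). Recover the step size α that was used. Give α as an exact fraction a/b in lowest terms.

F_att = 5/4·(g−p) = 5/4·(16,10) = (20.0000,12.5000)
o1: d²=338 > ρ²=63 → inactive
o2: d²=50 ≤ ρ²=63; F_rep = 30·(1,-7)/50² = (0.0120,-0.0840)
F = F_att + ΣF_rep = (20.0120,12.4160)
Δp = p'−p = (2.5015,1.5520); α = Δx/Fx = (5003/2000) / (5003/250) = 1/8
check: Δy/Fy = (194/125) / (1552/125) = 1/8 ✓

α = 1/8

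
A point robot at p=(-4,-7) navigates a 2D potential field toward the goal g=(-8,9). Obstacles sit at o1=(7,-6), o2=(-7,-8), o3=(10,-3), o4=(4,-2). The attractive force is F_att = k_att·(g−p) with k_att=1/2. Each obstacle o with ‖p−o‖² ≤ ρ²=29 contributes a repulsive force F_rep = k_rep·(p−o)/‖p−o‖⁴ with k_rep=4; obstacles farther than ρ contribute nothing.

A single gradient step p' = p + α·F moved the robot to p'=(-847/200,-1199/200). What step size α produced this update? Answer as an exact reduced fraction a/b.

F_att = 1/2·(g−p) = 1/2·(-4,16) = (-2.0000,8.0000)
o1: d²=122 > ρ²=29 → inactive
o2: d²=10 ≤ ρ²=29; F_rep = 4·(3,1)/10² = (0.1200,0.0400)
o3: d²=212 > ρ²=29 → inactive
o4: d²=89 > ρ²=29 → inactive
F = F_att + ΣF_rep = (-1.8800,8.0400)
Δp = p'−p = (-0.2350,1.0050); α = Δx/Fx = (-47/200) / (-47/25) = 1/8
check: Δy/Fy = (201/200) / (201/25) = 1/8 ✓

α = 1/8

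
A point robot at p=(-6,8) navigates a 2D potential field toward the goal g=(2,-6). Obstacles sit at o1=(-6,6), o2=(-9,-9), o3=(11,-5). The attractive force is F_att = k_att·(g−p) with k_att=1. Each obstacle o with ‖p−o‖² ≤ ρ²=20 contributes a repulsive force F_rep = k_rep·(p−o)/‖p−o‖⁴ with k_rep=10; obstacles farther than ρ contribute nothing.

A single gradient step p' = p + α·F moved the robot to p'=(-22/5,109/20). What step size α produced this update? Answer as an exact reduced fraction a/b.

F_att = 1·(g−p) = 1·(8,-14) = (8.0000,-14.0000)
o1: d²=4 ≤ ρ²=20; F_rep = 10·(0,2)/4² = (0.0000,1.2500)
o2: d²=298 > ρ²=20 → inactive
o3: d²=458 > ρ²=20 → inactive
F = F_att + ΣF_rep = (8.0000,-12.7500)
Δp = p'−p = (1.6000,-2.5500); α = Δx/Fx = (8/5) / (8) = 1/5
check: Δy/Fy = (-51/20) / (-51/4) = 1/5 ✓

α = 1/5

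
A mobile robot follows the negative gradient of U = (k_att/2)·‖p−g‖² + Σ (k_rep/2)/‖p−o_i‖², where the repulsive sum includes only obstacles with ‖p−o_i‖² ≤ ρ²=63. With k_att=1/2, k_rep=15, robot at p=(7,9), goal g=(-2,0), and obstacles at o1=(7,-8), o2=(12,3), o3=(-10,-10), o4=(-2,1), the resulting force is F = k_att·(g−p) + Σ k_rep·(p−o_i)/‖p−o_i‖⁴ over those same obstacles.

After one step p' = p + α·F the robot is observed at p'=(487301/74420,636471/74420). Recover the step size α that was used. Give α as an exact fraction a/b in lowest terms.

F_att = 1/2·(g−p) = 1/2·(-9,-9) = (-4.5000,-4.5000)
o1: d²=289 > ρ²=63 → inactive
o2: d²=61 ≤ ρ²=63; F_rep = 15·(-5,6)/61² = (-0.0202,0.0242)
o3: d²=650 > ρ²=63 → inactive
o4: d²=145 > ρ²=63 → inactive
F = F_att + ΣF_rep = (-4.5202,-4.4758)
Δp = p'−p = (-0.4520,-0.4476); α = Δx/Fx = (-33639/74420) / (-33639/7442) = 1/10
check: Δy/Fy = (-33309/74420) / (-33309/7442) = 1/10 ✓

α = 1/10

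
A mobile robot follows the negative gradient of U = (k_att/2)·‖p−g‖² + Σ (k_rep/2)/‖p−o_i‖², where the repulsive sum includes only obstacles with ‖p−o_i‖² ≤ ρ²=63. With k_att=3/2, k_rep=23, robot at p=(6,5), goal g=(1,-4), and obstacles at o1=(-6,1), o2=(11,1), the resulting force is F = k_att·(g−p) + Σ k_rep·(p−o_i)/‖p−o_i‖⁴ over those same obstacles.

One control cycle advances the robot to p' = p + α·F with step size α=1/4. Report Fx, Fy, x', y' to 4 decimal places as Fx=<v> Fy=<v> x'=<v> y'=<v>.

F_att = 3/2·(g−p) = 3/2·(-5,-9) = (-7.5000,-13.5000)
o1: d²=160 > ρ²=63 → inactive
o2: d²=41 ≤ ρ²=63; F_rep = 23·(-5,4)/41² = (-0.0684,0.0547)
F = F_att + ΣF_rep = (-7.5684,-13.4453)
p' = p + 1/4·F = (4.1079,1.6387)

Fx=-7.5684 Fy=-13.4453 x'=4.1079 y'=1.6387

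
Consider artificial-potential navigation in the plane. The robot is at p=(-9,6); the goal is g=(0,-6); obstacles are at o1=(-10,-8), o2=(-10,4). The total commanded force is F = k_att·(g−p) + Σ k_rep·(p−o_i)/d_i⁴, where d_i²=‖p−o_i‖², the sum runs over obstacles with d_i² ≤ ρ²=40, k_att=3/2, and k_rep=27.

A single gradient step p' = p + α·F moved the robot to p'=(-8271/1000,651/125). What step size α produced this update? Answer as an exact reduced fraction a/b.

α = 1/20

F_att = 3/2·(g−p) = 3/2·(9,-12) = (13.5000,-18.0000)
o1: d²=197 > ρ²=40 → inactive
o2: d²=5 ≤ ρ²=40; F_rep = 27·(1,2)/5² = (1.0800,2.1600)
F = F_att + ΣF_rep = (14.5800,-15.8400)
Δp = p'−p = (0.7290,-0.7920); α = Δx/Fx = (729/1000) / (729/50) = 1/20
check: Δy/Fy = (-99/125) / (-396/25) = 1/20 ✓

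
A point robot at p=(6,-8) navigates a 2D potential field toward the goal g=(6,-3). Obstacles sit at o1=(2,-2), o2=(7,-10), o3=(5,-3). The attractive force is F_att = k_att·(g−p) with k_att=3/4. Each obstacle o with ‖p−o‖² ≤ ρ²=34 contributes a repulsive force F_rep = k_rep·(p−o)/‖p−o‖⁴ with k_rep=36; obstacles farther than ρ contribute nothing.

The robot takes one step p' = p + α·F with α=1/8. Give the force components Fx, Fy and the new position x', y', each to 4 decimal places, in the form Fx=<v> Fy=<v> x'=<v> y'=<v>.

Fx=-1.3867 Fy=6.3637 x'=5.8267 y'=-7.2045

F_att = 3/4·(g−p) = 3/4·(0,5) = (0.0000,3.7500)
o1: d²=52 > ρ²=34 → inactive
o2: d²=5 ≤ ρ²=34; F_rep = 36·(-1,2)/5² = (-1.4400,2.8800)
o3: d²=26 ≤ ρ²=34; F_rep = 36·(1,-5)/26² = (0.0533,-0.2663)
F = F_att + ΣF_rep = (-1.3867,6.3637)
p' = p + 1/8·F = (5.8267,-7.2045)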